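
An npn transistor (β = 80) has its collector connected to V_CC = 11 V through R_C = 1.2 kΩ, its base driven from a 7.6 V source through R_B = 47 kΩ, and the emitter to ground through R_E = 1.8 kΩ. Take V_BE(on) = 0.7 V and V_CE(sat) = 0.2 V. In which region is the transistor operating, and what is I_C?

Assume active. Base-emitter loop: I_B = (V_BB − V_BE)/(R_B + (β+1)R_E) = (7.6 − 0.7)/(47 + 81×1.8) = 0.0358 mA.
I_C = β·I_B = 80×0.0358 = 2.86 mA.
V_CE = V_CC − I_C·R_C − I_E·R_E = 11 − 2.86×1.2 − 2.9×1.8 = 2.35 V > V_CE(sat), so the active-region assumption holds.

active; I_C ≈ 2.9 mA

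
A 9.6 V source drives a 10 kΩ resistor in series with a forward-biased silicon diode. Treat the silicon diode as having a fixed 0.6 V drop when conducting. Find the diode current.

I ≈ 0.9 mA

KVL around the loop: 9.6 = V_D + I·R = 0.6 + I × 10 kΩ.
So I = (9.6 − 0.6) / 10 kΩ = 9 / 10 = 0.9 mA.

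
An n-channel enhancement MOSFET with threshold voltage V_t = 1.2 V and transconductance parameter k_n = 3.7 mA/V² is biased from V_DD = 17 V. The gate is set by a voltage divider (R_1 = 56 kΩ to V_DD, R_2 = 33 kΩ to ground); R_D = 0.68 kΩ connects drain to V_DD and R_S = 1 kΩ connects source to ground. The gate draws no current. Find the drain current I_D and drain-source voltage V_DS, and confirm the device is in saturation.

I_D ≈ 3.7 mA, V_DS ≈ 11 V

V_G = V_DD·R_2/(R_1+R_2) = 17×33/89 = 6.3 V.
Assume saturation: I_D = (k_n/2)(V_GS − V_t)² with V_GS = V_G − I_D·R_S = 6.3 − 1·I_D.
Substituting gives 1.85·I_D² − 19.9·I_D + 48.2 = 0, with roots I_D = 3.69 or 7.06 mA.
The root I_D = 7.06 mA gives V_GS = -0.753 V ≤ V_t, so take I_D = 3.69 mA.
Then V_GS = 2.61 V and V_DS = V_DD − I_D(R_D+R_S) = 17 − 3.69×1.68 = 10.8 V.
Saturation requires V_DS ≥ V_GS − V_t = 1.41 V; 10.8 ≥ 1.41 ✓.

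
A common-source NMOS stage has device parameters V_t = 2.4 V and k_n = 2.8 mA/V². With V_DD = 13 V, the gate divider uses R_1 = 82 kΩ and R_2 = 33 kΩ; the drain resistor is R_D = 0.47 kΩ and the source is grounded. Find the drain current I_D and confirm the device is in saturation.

I_D ≈ 2.5 mA

V_G = V_DD·R_2/(R_1+R_2) = 13×33/115 = 3.73 V. With the source grounded, V_GS = V_G = 3.73 V.
Assume saturation: I_D = (k_n/2)(V_GS − V_t)² = (2.8/2)×(3.73 − 2.4)² = 1.4×1.33² = 2.48 mA.
V_DS = V_DD − I_D·R_D = 13 − 2.48×0.47 = 11.8 V.
Saturation requires V_DS ≥ V_GS − V_t = 1.33 V; 11.8 ≥ 1.33 ✓.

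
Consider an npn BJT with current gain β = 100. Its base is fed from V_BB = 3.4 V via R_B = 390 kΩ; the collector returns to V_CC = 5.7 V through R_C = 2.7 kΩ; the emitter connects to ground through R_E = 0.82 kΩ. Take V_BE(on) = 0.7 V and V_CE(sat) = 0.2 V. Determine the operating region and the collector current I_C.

active; I_C ≈ 0.57 mA

Assume active. Base-emitter loop: I_B = (V_BB − V_BE)/(R_B + (β+1)R_E) = (3.4 − 0.7)/(390 + 101×0.82) = 0.00571 mA.
I_C = β·I_B = 100×0.00571 = 0.571 mA.
V_CE = V_CC − I_C·R_C − I_E·R_E = 5.7 − 0.571×2.7 − 0.577×0.82 = 3.69 V > V_CE(sat), so the active-region assumption holds.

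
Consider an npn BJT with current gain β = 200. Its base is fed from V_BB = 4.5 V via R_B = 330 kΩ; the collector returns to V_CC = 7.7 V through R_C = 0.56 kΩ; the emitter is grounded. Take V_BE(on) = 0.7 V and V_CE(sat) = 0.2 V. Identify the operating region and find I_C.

active; I_C ≈ 2.3 mA

Assume active. Base-emitter loop: I_B = (V_BB − V_BE)/R_B = (4.5 − 0.7)/330 = 0.0115 mA.
I_C = β·I_B = 200×0.0115 = 2.3 mA.
V_CE = V_CC − I_C·R_C = 7.7 − 2.3×0.56 = 6.41 V > V_CE(sat), so the active-region assumption holds.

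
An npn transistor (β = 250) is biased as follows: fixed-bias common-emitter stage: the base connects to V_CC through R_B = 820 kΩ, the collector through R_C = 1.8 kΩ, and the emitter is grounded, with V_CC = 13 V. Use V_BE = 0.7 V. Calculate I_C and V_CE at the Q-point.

Base loop: V_CC = I_B·R_B + V_BE, so I_B = (13 − 0.7)/820 kΩ = 0.015 mA.
In the active region I_C = β·I_B = 250 × 0.015 = 3.75 mA.
Collector loop: V_CE = V_CC − I_C·R_C = 13 − 3.75×1.8 = 6.25 V.
Since V_CE = 6.25 V > V_CE(sat) ≈ 0.2 V, the transistor is in the active region as assumed.

I_C ≈ 3.8 mA, V_CE ≈ 6.2 V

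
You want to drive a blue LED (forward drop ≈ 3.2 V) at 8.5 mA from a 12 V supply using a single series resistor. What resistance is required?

The resistor drops V_S − V_D = 12 − 3.2 = 8.8 V at 8.5 mA.
R = 8.8 V / 8.5 mA = 1.04 kΩ.

R ≈ 1 kΩ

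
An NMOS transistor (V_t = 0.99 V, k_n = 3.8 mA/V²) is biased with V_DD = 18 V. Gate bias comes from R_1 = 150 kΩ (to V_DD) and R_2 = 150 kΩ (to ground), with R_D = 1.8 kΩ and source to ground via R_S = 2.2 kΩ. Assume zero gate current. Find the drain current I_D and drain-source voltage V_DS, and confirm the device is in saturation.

V_G = V_DD·R_2/(R_1+R_2) = 18×150/300 = 9 V.
Assume saturation: I_D = (k_n/2)(V_GS − V_t)² with V_GS = V_G − I_D·R_S = 9 − 2.2·I_D.
Substituting gives 9.2·I_D² − 68·I_D + 122 = 0, with roots I_D = 3.06 or 4.33 mA.
The root I_D = 4.33 mA gives V_GS = -0.519 V ≤ V_t, so take I_D = 3.06 mA.
Then V_GS = 2.26 V and V_DS = V_DD − I_D(R_D+R_S) = 18 − 3.06×4 = 5.75 V.
Saturation requires V_DS ≥ V_GS − V_t = 1.27 V; 5.75 ≥ 1.27 ✓.

I_D ≈ 3.1 mA, V_DS ≈ 5.7 V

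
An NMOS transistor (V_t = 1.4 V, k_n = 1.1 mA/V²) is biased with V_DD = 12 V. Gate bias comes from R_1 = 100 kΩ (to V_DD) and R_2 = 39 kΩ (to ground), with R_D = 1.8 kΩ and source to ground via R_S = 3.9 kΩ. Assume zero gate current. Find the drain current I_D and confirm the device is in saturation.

I_D ≈ 0.31 mA

V_G = V_DD·R_2/(R_1+R_2) = 12×39/139 = 3.37 V.
Assume saturation: I_D = (k_n/2)(V_GS − V_t)² with V_GS = V_G − I_D·R_S = 3.37 − 3.9·I_D.
Substituting gives 8.37·I_D² − 9.44·I_D + 2.13 = 0, with roots I_D = 0.311 or 0.817 mA.
The root I_D = 0.817 mA gives V_GS = 0.181 V ≤ V_t, so take I_D = 0.311 mA.
Then V_GS = 2.15 V and V_DS = V_DD − I_D(R_D+R_S) = 12 − 0.311×5.7 = 10.2 V.
Saturation requires V_DS ≥ V_GS − V_t = 0.752 V; 10.2 ≥ 0.752 ✓.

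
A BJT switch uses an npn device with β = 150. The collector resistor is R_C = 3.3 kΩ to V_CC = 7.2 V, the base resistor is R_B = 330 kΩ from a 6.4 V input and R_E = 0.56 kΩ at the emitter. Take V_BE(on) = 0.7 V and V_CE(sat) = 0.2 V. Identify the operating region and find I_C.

saturation; I_C ≈ 1.8 mA

Assume active: I_B = (6.4 − 0.7)/(330 + 151×0.56) = 0.0137 mA, I_C = β·I_B = 2.06 mA.
Then V_CE = 7.2 − 2.06×3.3 − 2.08×0.56 = -0.769 V < 0.2 V — the active assumption fails.
Re-solve with V_CE = 0.2 V. KCL at the emitter: V_E/R_E = (V_BB−0.7−V_E)/R_B + (V_CC−0.2−V_E)/R_C, giving V_E = 1.02 V.
I_C = (V_CC − 0.2 − V_E)/R_C = (7 − 1.02)/3.3 = 1.81 mA.
Check: I_B = (5.7 − 1.02)/330 = 0.0142 mA, and β·I_B = 2.13 mA > I_C, confirming saturation.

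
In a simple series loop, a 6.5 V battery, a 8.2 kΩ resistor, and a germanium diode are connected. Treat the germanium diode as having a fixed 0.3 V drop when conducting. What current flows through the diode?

I ≈ 0.76 mA

KVL around the loop: 6.5 = V_D + I·R = 0.3 + I × 8.2 kΩ.
So I = (6.5 − 0.3) / 8.2 kΩ = 6.2 / 8.2 = 0.756 mA.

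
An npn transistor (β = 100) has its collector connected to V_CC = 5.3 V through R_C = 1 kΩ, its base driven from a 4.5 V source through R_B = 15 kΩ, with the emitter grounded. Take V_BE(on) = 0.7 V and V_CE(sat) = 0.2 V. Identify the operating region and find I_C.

saturation; I_C ≈ 5.1 mA

Assume active: I_B = (4.5 − 0.7)/15 = 0.253 mA, giving I_C = β·I_B = 25.3 mA.
But then V_CE = 5.3 − 25.3×1 = -20 V < V_CE(sat) = 0.2 V — impossible in the active region.
So the transistor is saturated. With V_CE = 0.2 V, I_C = (V_CC − 0.2)/R_C = 5.1/1 = 5.1 mA.
Check: β·I_B = 25.3 mA > I_C = 5.1 mA, confirming saturation.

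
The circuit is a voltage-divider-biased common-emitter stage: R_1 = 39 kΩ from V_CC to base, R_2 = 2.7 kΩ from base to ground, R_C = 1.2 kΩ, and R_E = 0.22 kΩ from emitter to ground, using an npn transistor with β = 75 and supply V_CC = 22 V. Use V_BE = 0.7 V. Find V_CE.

Thevenize the base divider: V_Th = V_CC·R_2/(R_1+R_2) = 22×2.7/41.7 = 1.42 V, R_Th = R_1‖R_2 = 2.53 kΩ.
Base-emitter loop: V_Th = I_B·R_Th + V_BE + (β+1)I_B·R_E, so I_B = (1.42 − 0.7) / (2.53 + 76×0.22) = 0.0376 mA.
I_C = β·I_B = 75×0.0376 = 2.82 mA, and I_E = (β+1)I_B = 2.86 mA.
V_CE = V_CC − I_C·R_C − I_E·R_E = 22 − 2.82×1.2 − 2.86×0.22 = 18 V.
V_CE = 18 V > 0.2 V confirms active-region operation.

V_CE ≈ 18 V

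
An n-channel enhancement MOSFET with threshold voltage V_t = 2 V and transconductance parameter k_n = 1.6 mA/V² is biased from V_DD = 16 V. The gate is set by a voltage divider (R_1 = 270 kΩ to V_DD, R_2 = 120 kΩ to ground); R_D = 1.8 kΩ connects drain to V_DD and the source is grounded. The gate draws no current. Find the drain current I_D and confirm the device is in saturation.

I_D ≈ 6.8 mA

V_G = V_DD·R_2/(R_1+R_2) = 16×120/390 = 4.92 V. With the source grounded, V_GS = V_G = 4.92 V.
Assume saturation: I_D = (k_n/2)(V_GS − V_t)² = (1.6/2)×(4.92 − 2)² = 0.8×2.92² = 6.84 mA.
V_DS = V_DD − I_D·R_D = 16 − 6.84×1.8 = 3.7 V.
Saturation requires V_DS ≥ V_GS − V_t = 2.92 V; 3.7 ≥ 2.92 ✓.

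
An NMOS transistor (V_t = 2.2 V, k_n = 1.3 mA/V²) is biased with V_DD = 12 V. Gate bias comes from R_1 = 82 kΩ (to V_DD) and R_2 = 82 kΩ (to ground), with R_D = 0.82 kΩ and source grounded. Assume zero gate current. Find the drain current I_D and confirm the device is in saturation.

I_D ≈ 9.4 mA

V_G = V_DD·R_2/(R_1+R_2) = 12×82/164 = 6 V. With the source grounded, V_GS = V_G = 6 V.
Assume saturation: I_D = (k_n/2)(V_GS − V_t)² = (1.3/2)×(6 − 2.2)² = 0.65×3.8² = 9.39 mA.
V_DS = V_DD − I_D·R_D = 12 − 9.39×0.82 = 4.3 V.
Saturation requires V_DS ≥ V_GS − V_t = 3.8 V; 4.3 ≥ 3.8 ✓.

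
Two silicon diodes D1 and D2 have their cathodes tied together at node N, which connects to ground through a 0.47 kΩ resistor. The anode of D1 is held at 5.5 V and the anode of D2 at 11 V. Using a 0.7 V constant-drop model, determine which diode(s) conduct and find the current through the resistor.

Only D2 conducts; I_R ≈ 22 mA

Assume both conduct. Then node N would need to be at both 5.5−0.7 = 4.8 V and 11−0.7 = 10.3 V, which is impossible.
Assume only D2 conducts: V_N = 11 − 0.7 = 10.3 V, so I_R = 10.3/0.47 = 21.9 mA.
Check D1: its anode-to-cathode voltage is 5.5 − 10.3 = -4.8 V < 0.7 V, so it is off. The assumption is consistent.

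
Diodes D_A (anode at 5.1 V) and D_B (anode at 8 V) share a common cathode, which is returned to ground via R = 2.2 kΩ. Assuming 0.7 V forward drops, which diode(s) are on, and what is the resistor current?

Assume both conduct. Then node N would need to be at both 5.1−0.7 = 4.4 V and 8−0.7 = 7.3 V, which is impossible.
Assume only D_B conducts: V_N = 8 − 0.7 = 7.3 V, so I_R = 7.3/2.2 = 3.32 mA.
Check D_A: its anode-to-cathode voltage is 5.1 − 7.3 = -2.2 V < 0.7 V, so it is off. The assumption is consistent.

Only D_B conducts; I_R ≈ 3.3 mA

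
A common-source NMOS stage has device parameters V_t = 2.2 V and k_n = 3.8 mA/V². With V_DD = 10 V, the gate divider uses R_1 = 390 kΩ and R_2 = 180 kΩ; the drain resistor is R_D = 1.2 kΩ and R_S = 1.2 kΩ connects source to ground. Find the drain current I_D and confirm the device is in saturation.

V_G = V_DD·R_2/(R_1+R_2) = 10×180/570 = 3.16 V.
Assume saturation: I_D = (k_n/2)(V_GS − V_t)² with V_GS = V_G − I_D·R_S = 3.16 − 1.2·I_D.
Substituting gives 2.74·I_D² − 5.37·I_D + 1.74 = 0, with roots I_D = 0.411 or 1.55 mA.
The root I_D = 1.55 mA gives V_GS = 1.3 V ≤ V_t, so take I_D = 0.411 mA.
Then V_GS = 2.66 V and V_DS = V_DD − I_D(R_D+R_S) = 10 − 0.411×2.4 = 9.01 V.
Saturation requires V_DS ≥ V_GS − V_t = 0.465 V; 9.01 ≥ 0.465 ✓.

I_D ≈ 0.41 mA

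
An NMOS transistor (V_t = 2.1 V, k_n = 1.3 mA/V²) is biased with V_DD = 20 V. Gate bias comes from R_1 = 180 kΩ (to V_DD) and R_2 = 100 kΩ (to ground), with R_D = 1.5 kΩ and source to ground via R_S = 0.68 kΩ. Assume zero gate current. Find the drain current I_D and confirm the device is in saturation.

I_D ≈ 3.8 mA

V_G = V_DD·R_2/(R_1+R_2) = 20×100/280 = 7.14 V.
Assume saturation: I_D = (k_n/2)(V_GS − V_t)² with V_GS = V_G − I_D·R_S = 7.14 − 0.68·I_D.
Substituting gives 0.301·I_D² − 5.46·I_D + 16.5 = 0, with roots I_D = 3.84 or 14.3 mA.
The root I_D = 14.3 mA gives V_GS = -2.59 V ≤ V_t, so take I_D = 3.84 mA.
Then V_GS = 4.53 V and V_DS = V_DD − I_D(R_D+R_S) = 20 − 3.84×2.18 = 11.6 V.
Saturation requires V_DS ≥ V_GS − V_t = 2.43 V; 11.6 ≥ 2.43 ✓.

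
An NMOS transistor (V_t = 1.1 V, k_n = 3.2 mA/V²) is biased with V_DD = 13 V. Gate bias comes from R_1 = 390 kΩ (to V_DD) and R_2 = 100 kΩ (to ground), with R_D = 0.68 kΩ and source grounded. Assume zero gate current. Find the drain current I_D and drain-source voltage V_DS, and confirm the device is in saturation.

V_G = V_DD·R_2/(R_1+R_2) = 13×100/490 = 2.65 V. With the source grounded, V_GS = V_G = 2.65 V.
Assume saturation: I_D = (k_n/2)(V_GS − V_t)² = (3.2/2)×(2.65 − 1.1)² = 1.6×1.55² = 3.86 mA.
V_DS = V_DD − I_D·R_D = 13 − 3.86×0.68 = 10.4 V.
Saturation requires V_DS ≥ V_GS − V_t = 1.55 V; 10.4 ≥ 1.55 ✓.

I_D ≈ 3.9 mA, V_DS ≈ 10 V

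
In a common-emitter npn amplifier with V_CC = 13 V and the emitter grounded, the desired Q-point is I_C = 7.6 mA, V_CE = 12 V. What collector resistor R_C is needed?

Collector loop: V_CC = I_C·R_C + V_CE.
R_C = (V_CC − V_CE)/I_C = (13 − 12)/7.6 = 0.132 kΩ.

R_C ≈ 0.13 kΩ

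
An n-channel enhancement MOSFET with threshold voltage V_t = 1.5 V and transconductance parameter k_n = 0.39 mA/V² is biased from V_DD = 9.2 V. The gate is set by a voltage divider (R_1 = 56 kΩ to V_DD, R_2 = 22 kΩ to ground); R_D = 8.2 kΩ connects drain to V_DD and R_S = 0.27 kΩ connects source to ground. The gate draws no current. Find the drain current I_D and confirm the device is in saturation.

V_G = V_DD·R_2/(R_1+R_2) = 9.2×22/78 = 2.59 V.
Assume saturation: I_D = (k_n/2)(V_GS − V_t)² with V_GS = V_G − I_D·R_S = 2.59 − 0.27·I_D.
Substituting gives 0.0142·I_D² − 1.12·I_D + 0.234 = 0, with roots I_D = 0.21 or 78.2 mA.
The root I_D = 78.2 mA gives V_GS = -18.5 V ≤ V_t, so take I_D = 0.21 mA.
Then V_GS = 2.54 V and V_DS = V_DD − I_D(R_D+R_S) = 9.2 − 0.21×8.47 = 7.42 V.
Saturation requires V_DS ≥ V_GS − V_t = 1.04 V; 7.42 ≥ 1.04 ✓.

I_D ≈ 0.21 mA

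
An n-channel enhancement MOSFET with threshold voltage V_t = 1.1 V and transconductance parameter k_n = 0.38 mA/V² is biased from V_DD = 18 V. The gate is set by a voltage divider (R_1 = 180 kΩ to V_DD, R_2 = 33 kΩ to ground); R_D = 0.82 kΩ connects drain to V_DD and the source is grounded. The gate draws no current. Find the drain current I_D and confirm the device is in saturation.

V_G = V_DD·R_2/(R_1+R_2) = 18×33/213 = 2.79 V. With the source grounded, V_GS = V_G = 2.79 V.
Assume saturation: I_D = (k_n/2)(V_GS − V_t)² = (0.38/2)×(2.79 − 1.1)² = 0.19×1.69² = 0.542 mA.
V_DS = V_DD − I_D·R_D = 18 − 0.542×0.82 = 17.6 V.
Saturation requires V_DS ≥ V_GS − V_t = 1.69 V; 17.6 ≥ 1.69 ✓.

I_D ≈ 0.54 mA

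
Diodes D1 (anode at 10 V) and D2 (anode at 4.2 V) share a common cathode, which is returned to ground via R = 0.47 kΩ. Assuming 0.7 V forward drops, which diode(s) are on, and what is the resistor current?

Assume both conduct. Then node N would need to be at both 10−0.7 = 9.3 V and 4.2−0.7 = 3.5 V, which is impossible.
Assume only D1 conducts: V_N = 10 − 0.7 = 9.3 V, so I_R = 9.3/0.47 = 19.8 mA.
Check D2: its anode-to-cathode voltage is 4.2 − 9.3 = -5.1 V < 0.7 V, so it is off. The assumption is consistent.

Only D1 conducts; I_R ≈ 20 mA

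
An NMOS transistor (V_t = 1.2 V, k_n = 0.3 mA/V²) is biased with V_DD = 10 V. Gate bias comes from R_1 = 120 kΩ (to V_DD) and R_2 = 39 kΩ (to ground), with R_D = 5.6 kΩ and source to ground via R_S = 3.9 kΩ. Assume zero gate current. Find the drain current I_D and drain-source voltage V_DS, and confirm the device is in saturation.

I_D ≈ 0.11 mA, V_DS ≈ 9 V

V_G = V_DD·R_2/(R_1+R_2) = 10×39/159 = 2.45 V.
Assume saturation: I_D = (k_n/2)(V_GS − V_t)² with V_GS = V_G − I_D·R_S = 2.45 − 3.9·I_D.
Substituting gives 2.28·I_D² − 2.47·I_D + 0.235 = 0, with roots I_D = 0.106 or 0.975 mA.
The root I_D = 0.975 mA gives V_GS = -1.35 V ≤ V_t, so take I_D = 0.106 mA.
Then V_GS = 2.04 V and V_DS = V_DD − I_D(R_D+R_S) = 10 − 0.106×9.5 = 8.99 V.
Saturation requires V_DS ≥ V_GS − V_t = 0.84 V; 8.99 ≥ 0.84 ✓.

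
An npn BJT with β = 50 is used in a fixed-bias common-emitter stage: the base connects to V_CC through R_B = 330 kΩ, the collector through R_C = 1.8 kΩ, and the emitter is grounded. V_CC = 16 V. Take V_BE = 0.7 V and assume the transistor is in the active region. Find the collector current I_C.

I_C ≈ 2.3 mA

Base loop: V_CC = I_B·R_B + V_BE, so I_B = (16 − 0.7)/330 kΩ = 0.0464 mA.
In the active region I_C = β·I_B = 50 × 0.0464 = 2.32 mA.
Collector loop: V_CE = V_CC − I_C·R_C = 16 − 2.32×1.8 = 11.8 V.
Since V_CE = 11.8 V > V_CE(sat) ≈ 0.2 V, the transistor is in the active region as assumed.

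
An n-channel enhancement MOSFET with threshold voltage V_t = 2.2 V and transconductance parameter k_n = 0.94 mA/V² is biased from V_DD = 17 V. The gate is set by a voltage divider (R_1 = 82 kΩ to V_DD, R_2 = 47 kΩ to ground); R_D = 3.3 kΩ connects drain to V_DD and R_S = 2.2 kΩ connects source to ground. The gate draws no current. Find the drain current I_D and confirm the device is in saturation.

I_D ≈ 1.1 mA

V_G = V_DD·R_2/(R_1+R_2) = 17×47/129 = 6.19 V.
Assume saturation: I_D = (k_n/2)(V_GS − V_t)² with V_GS = V_G − I_D·R_S = 6.19 − 2.2·I_D.
Substituting gives 2.27·I_D² − 9.26·I_D + 7.5 = 0, with roots I_D = 1.12 or 2.96 mA.
The root I_D = 2.96 mA gives V_GS = -0.307 V ≤ V_t, so take I_D = 1.12 mA.
Then V_GS = 3.74 V and V_DS = V_DD − I_D(R_D+R_S) = 17 − 1.12×5.5 = 10.9 V.
Saturation requires V_DS ≥ V_GS − V_t = 1.54 V; 10.9 ≥ 1.54 ✓.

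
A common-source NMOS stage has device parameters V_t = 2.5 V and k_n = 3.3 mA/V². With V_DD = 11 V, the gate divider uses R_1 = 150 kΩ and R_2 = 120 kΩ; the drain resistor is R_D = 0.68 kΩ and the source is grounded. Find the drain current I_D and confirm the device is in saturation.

I_D ≈ 9.4 mA

V_G = V_DD·R_2/(R_1+R_2) = 11×120/270 = 4.89 V. With the source grounded, V_GS = V_G = 4.89 V.
Assume saturation: I_D = (k_n/2)(V_GS − V_t)² = (3.3/2)×(4.89 − 2.5)² = 1.65×2.39² = 9.42 mA.
V_DS = V_DD − I_D·R_D = 11 − 9.42×0.68 = 4.6 V.
Saturation requires V_DS ≥ V_GS − V_t = 2.39 V; 4.6 ≥ 2.39 ✓.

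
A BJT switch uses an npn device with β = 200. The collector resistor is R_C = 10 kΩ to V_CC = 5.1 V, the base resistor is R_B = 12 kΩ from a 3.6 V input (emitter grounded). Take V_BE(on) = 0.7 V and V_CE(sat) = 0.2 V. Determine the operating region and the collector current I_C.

Assume active: I_B = (3.6 − 0.7)/12 = 0.242 mA, giving I_C = β·I_B = 48.3 mA.
But then V_CE = 5.1 − 48.3×10 = -478 V < V_CE(sat) = 0.2 V — impossible in the active region.
So the transistor is saturated. With V_CE = 0.2 V, I_C = (V_CC − 0.2)/R_C = 4.9/10 = 0.49 mA.
Check: β·I_B = 48.3 mA > I_C = 0.49 mA, confirming saturation.

saturation; I_C ≈ 0.49 mA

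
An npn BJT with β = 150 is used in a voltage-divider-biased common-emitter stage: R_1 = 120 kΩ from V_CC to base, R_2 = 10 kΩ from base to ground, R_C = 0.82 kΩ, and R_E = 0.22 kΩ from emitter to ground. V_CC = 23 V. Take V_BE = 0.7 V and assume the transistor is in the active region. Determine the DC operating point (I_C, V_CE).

Thevenize the base divider: V_Th = V_CC·R_2/(R_1+R_2) = 23×10/130 = 1.77 V, R_Th = R_1‖R_2 = 9.23 kΩ.
Base-emitter loop: V_Th = I_B·R_Th + V_BE + (β+1)I_B·R_E, so I_B = (1.77 − 0.7) / (9.23 + 151×0.22) = 0.0252 mA.
I_C = β·I_B = 150×0.0252 = 3.78 mA, and I_E = (β+1)I_B = 3.8 mA.
V_CE = V_CC − I_C·R_C − I_E·R_E = 23 − 3.78×0.82 − 3.8×0.22 = 19.1 V.
V_CE = 19.1 V > 0.2 V confirms active-region operation.

I_C ≈ 3.8 mA, V_CE ≈ 19 V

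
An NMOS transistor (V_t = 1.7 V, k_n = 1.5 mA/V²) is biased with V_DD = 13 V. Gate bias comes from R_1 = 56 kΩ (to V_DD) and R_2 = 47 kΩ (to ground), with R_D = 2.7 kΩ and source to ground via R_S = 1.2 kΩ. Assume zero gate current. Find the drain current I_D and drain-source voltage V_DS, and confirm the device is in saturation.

I_D ≈ 2.1 mA, V_DS ≈ 4.7 V

V_G = V_DD·R_2/(R_1+R_2) = 13×47/103 = 5.93 V.
Assume saturation: I_D = (k_n/2)(V_GS − V_t)² with V_GS = V_G − I_D·R_S = 5.93 − 1.2·I_D.
Substituting gives 1.08·I_D² − 8.62·I_D + 13.4 = 0, with roots I_D = 2.12 or 5.86 mA.
The root I_D = 5.86 mA gives V_GS = -1.09 V ≤ V_t, so take I_D = 2.12 mA.
Then V_GS = 3.38 V and V_DS = V_DD − I_D(R_D+R_S) = 13 − 2.12×3.9 = 4.72 V.
Saturation requires V_DS ≥ V_GS − V_t = 1.68 V; 4.72 ≥ 1.68 ✓.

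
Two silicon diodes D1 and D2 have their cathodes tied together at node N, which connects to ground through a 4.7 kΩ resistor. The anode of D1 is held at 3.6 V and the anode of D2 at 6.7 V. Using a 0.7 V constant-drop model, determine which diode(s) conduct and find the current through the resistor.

Only D2 conducts; I_R ≈ 1.3 mA

Assume both conduct. Then node N would need to be at both 3.6−0.7 = 2.9 V and 6.7−0.7 = 6 V, which is impossible.
Assume only D2 conducts: V_N = 6.7 − 0.7 = 6 V, so I_R = 6/4.7 = 1.28 mA.
Check D1: its anode-to-cathode voltage is 3.6 − 6 = -2.4 V < 0.7 V, so it is off. The assumption is consistent.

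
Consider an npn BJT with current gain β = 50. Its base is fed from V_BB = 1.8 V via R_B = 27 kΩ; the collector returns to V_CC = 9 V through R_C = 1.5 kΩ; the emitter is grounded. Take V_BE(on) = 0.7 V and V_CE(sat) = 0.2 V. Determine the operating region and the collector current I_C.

active; I_C ≈ 2 mA

Assume active. Base-emitter loop: I_B = (V_BB − V_BE)/R_B = (1.8 − 0.7)/27 = 0.0407 mA.
I_C = β·I_B = 50×0.0407 = 2.04 mA.
V_CE = V_CC − I_C·R_C = 9 − 2.04×1.5 = 5.94 V > V_CE(sat), so the active-region assumption holds.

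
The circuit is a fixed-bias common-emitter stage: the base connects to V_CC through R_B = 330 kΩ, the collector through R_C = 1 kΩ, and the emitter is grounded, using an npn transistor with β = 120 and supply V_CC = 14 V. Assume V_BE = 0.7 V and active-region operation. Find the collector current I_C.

I_C ≈ 4.8 mA

Base loop: V_CC = I_B·R_B + V_BE, so I_B = (14 − 0.7)/330 kΩ = 0.0403 mA.
In the active region I_C = β·I_B = 120 × 0.0403 = 4.84 mA.
Collector loop: V_CE = V_CC − I_C·R_C = 14 − 4.84×1 = 9.16 V.
Since V_CE = 9.16 V > V_CE(sat) ≈ 0.2 V, the transistor is in the active region as assumed.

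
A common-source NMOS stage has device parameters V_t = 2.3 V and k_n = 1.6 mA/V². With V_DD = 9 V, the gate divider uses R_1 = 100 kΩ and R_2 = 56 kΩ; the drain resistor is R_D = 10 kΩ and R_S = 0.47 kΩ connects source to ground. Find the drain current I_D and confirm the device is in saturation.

I_D ≈ 0.43 mA

V_G = V_DD·R_2/(R_1+R_2) = 9×56/156 = 3.23 V.
Assume saturation: I_D = (k_n/2)(V_GS − V_t)² with V_GS = V_G − I_D·R_S = 3.23 − 0.47·I_D.
Substituting gives 0.177·I_D² − 1.7·I_D + 0.693 = 0, with roots I_D = 0.427 or 9.19 mA.
The root I_D = 9.19 mA gives V_GS = -1.09 V ≤ V_t, so take I_D = 0.427 mA.
Then V_GS = 3.03 V and V_DS = V_DD − I_D(R_D+R_S) = 9 − 0.427×10.5 = 4.53 V.
Saturation requires V_DS ≥ V_GS − V_t = 0.73 V; 4.53 ≥ 0.73 ✓.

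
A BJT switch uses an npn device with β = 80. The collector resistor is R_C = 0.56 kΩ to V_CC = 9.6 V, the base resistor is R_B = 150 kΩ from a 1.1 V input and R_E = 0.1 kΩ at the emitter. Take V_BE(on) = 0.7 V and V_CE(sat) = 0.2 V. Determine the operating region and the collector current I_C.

Assume active. Base-emitter loop: I_B = (V_BB − V_BE)/(R_B + (β+1)R_E) = (1.1 − 0.7)/(150 + 81×0.1) = 0.00253 mA.
I_C = β·I_B = 80×0.00253 = 0.202 mA.
V_CE = V_CC − I_C·R_C − I_E·R_E = 9.6 − 0.202×0.56 − 0.205×0.1 = 9.47 V > V_CE(sat), so the active-region assumption holds.

active; I_C ≈ 0.2 mA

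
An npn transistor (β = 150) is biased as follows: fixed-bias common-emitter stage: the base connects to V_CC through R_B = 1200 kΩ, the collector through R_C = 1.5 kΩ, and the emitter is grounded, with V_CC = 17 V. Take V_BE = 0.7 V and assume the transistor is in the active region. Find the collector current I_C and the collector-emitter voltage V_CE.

Base loop: V_CC = I_B·R_B + V_BE, so I_B = (17 − 0.7)/1200 kΩ = 0.0136 mA.
In the active region I_C = β·I_B = 150 × 0.0136 = 2.04 mA.
Collector loop: V_CE = V_CC − I_C·R_C = 17 − 2.04×1.5 = 13.9 V.
Since V_CE = 13.9 V > V_CE(sat) ≈ 0.2 V, the transistor is in the active region as assumed.

I_C ≈ 2 mA, V_CE ≈ 14 V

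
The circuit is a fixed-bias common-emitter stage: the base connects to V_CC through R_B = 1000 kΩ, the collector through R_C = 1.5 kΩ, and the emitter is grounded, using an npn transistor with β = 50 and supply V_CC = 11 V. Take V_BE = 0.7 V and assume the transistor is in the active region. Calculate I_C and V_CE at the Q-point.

Base loop: V_CC = I_B·R_B + V_BE, so I_B = (11 − 0.7)/1000 kΩ = 0.0103 mA.
In the active region I_C = β·I_B = 50 × 0.0103 = 0.515 mA.
Collector loop: V_CE = V_CC − I_C·R_C = 11 − 0.515×1.5 = 10.2 V.
Since V_CE = 10.2 V > V_CE(sat) ≈ 0.2 V, the transistor is in the active region as assumed.

I_C ≈ 0.52 mA, V_CE ≈ 10 V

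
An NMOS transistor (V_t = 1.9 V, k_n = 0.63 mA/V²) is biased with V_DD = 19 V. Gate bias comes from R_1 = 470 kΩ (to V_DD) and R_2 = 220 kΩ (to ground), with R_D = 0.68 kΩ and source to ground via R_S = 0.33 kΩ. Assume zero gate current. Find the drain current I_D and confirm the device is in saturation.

I_D ≈ 3.1 mA

V_G = V_DD·R_2/(R_1+R_2) = 19×220/690 = 6.06 V.
Assume saturation: I_D = (k_n/2)(V_GS − V_t)² with V_GS = V_G − I_D·R_S = 6.06 − 0.33·I_D.
Substituting gives 0.0343·I_D² − 1.86·I_D + 5.45 = 0, with roots I_D = 3.1 or 51.3 mA.
The root I_D = 51.3 mA gives V_GS = -10.9 V ≤ V_t, so take I_D = 3.1 mA.
Then V_GS = 5.04 V and V_DS = V_DD − I_D(R_D+R_S) = 19 − 3.1×1.01 = 15.9 V.
Saturation requires V_DS ≥ V_GS − V_t = 3.14 V; 15.9 ≥ 3.14 ✓.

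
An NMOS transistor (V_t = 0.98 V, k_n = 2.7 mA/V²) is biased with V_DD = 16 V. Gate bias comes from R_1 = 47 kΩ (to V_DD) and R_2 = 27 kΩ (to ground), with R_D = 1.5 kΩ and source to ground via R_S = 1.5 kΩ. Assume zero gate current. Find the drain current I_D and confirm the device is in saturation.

I_D ≈ 2.4 mA

V_G = V_DD·R_2/(R_1+R_2) = 16×27/74 = 5.84 V.
Assume saturation: I_D = (k_n/2)(V_GS − V_t)² with V_GS = V_G − I_D·R_S = 5.84 − 1.5·I_D.
Substituting gives 3.04·I_D² − 20.7·I_D + 31.9 = 0, with roots I_D = 2.36 or 4.45 mA.
The root I_D = 4.45 mA gives V_GS = -0.835 V ≤ V_t, so take I_D = 2.36 mA.
Then V_GS = 2.3 V and V_DS = V_DD − I_D(R_D+R_S) = 16 − 2.36×3 = 8.93 V.
Saturation requires V_DS ≥ V_GS − V_t = 1.32 V; 8.93 ≥ 1.32 ✓.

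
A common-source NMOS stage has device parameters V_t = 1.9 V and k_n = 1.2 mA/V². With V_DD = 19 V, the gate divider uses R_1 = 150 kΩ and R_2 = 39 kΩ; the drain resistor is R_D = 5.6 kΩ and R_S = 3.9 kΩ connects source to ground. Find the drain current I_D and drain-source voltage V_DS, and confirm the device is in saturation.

V_G = V_DD·R_2/(R_1+R_2) = 19×39/189 = 3.92 V.
Assume saturation: I_D = (k_n/2)(V_GS − V_t)² with V_GS = V_G − I_D·R_S = 3.92 − 3.9·I_D.
Substituting gives 9.13·I_D² − 10.5·I_D + 2.45 = 0, with roots I_D = 0.328 or 0.817 mA.
The root I_D = 0.817 mA gives V_GS = 0.733 V ≤ V_t, so take I_D = 0.328 mA.
Then V_GS = 2.64 V and V_DS = V_DD − I_D(R_D+R_S) = 19 − 0.328×9.5 = 15.9 V.
Saturation requires V_DS ≥ V_GS − V_t = 0.74 V; 15.9 ≥ 0.74 ✓.

I_D ≈ 0.33 mA, V_DS ≈ 16 V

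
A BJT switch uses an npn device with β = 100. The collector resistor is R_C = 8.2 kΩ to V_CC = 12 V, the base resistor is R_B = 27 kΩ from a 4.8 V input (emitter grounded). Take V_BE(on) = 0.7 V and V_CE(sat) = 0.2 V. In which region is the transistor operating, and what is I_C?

Assume active: I_B = (4.8 − 0.7)/27 = 0.152 mA, giving I_C = β·I_B = 15.2 mA.
But then V_CE = 12 − 15.2×8.2 = -113 V < V_CE(sat) = 0.2 V — impossible in the active region.
So the transistor is saturated. With V_CE = 0.2 V, I_C = (V_CC − 0.2)/R_C = 11.8/8.2 = 1.44 mA.
Check: β·I_B = 15.2 mA > I_C = 1.44 mA, confirming saturation.

saturation; I_C ≈ 1.4 mA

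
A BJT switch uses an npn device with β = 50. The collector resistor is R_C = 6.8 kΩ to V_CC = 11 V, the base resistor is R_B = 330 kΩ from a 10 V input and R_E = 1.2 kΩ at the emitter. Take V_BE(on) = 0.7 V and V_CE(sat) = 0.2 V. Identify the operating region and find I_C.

active; I_C ≈ 1.2 mA

Assume active. Base-emitter loop: I_B = (V_BB − V_BE)/(R_B + (β+1)R_E) = (10 − 0.7)/(330 + 51×1.2) = 0.0238 mA.
I_C = β·I_B = 50×0.0238 = 1.19 mA.
V_CE = V_CC − I_C·R_C − I_E·R_E = 11 − 1.19×6.8 − 1.21×1.2 = 1.46 V > V_CE(sat), so the active-region assumption holds.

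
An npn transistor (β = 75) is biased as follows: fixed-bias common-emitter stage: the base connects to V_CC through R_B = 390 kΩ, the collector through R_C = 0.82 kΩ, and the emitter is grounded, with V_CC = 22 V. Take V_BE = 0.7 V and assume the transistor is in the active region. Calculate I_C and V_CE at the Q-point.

Base loop: V_CC = I_B·R_B + V_BE, so I_B = (22 − 0.7)/390 kΩ = 0.0546 mA.
In the active region I_C = β·I_B = 75 × 0.0546 = 4.1 mA.
Collector loop: V_CE = V_CC − I_C·R_C = 22 − 4.1×0.82 = 18.6 V.
Since V_CE = 18.6 V > V_CE(sat) ≈ 0.2 V, the transistor is in the active region as assumed.

I_C ≈ 4.1 mA, V_CE ≈ 19 V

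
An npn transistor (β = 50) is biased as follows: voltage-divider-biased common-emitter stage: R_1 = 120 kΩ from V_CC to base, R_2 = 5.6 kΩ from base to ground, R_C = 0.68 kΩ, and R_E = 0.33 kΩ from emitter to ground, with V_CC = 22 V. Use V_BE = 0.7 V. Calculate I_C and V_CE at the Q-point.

I_C ≈ 0.63 mA, V_CE ≈ 21 V

Thevenize the base divider: V_Th = V_CC·R_2/(R_1+R_2) = 22×5.6/126 = 0.981 V, R_Th = R_1‖R_2 = 5.35 kΩ.
Base-emitter loop: V_Th = I_B·R_Th + V_BE + (β+1)I_B·R_E, so I_B = (0.981 − 0.7) / (5.35 + 51×0.33) = 0.0127 mA.
I_C = β·I_B = 50×0.0127 = 0.633 mA, and I_E = (β+1)I_B = 0.646 mA.
V_CE = V_CC − I_C·R_C − I_E·R_E = 22 − 0.633×0.68 − 0.646×0.33 = 21.4 V.
V_CE = 21.4 V > 0.2 V confirms active-region operation.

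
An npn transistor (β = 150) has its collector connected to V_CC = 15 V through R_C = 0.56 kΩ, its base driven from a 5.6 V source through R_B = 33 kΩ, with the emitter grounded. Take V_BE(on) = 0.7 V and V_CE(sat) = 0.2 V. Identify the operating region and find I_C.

active; I_C ≈ 22 mA

Assume active. Base-emitter loop: I_B = (V_BB − V_BE)/R_B = (5.6 − 0.7)/33 = 0.148 mA.
I_C = β·I_B = 150×0.148 = 22.3 mA.
V_CE = V_CC − I_C·R_C = 15 − 22.3×0.56 = 2.53 V > V_CE(sat), so the active-region assumption holds.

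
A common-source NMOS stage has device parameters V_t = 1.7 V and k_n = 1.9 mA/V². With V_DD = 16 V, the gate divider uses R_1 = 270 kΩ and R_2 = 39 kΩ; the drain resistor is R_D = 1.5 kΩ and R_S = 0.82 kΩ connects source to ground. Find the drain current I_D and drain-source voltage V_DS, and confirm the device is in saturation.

V_G = V_DD·R_2/(R_1+R_2) = 16×39/309 = 2.02 V.
Assume saturation: I_D = (k_n/2)(V_GS − V_t)² with V_GS = V_G − I_D·R_S = 2.02 − 0.82·I_D.
Substituting gives 0.639·I_D² − 1.5·I_D + 0.0969 = 0, with roots I_D = 0.0666 or 2.28 mA.
The root I_D = 2.28 mA gives V_GS = 0.152 V ≤ V_t, so take I_D = 0.0666 mA.
Then V_GS = 1.96 V and V_DS = V_DD − I_D(R_D+R_S) = 16 − 0.0666×2.32 = 15.8 V.
Saturation requires V_DS ≥ V_GS − V_t = 0.265 V; 15.8 ≥ 0.265 ✓.

I_D ≈ 0.067 mA, V_DS ≈ 16 V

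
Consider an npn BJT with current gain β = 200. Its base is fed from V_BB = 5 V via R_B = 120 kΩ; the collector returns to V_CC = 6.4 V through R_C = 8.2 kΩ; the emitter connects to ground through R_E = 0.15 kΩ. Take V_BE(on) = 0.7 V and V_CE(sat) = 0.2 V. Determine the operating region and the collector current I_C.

saturation; I_C ≈ 0.74 mA

Assume active: I_B = (5 − 0.7)/(120 + 201×0.15) = 0.0286 mA, I_C = β·I_B = 5.73 mA.
Then V_CE = 6.4 − 5.73×8.2 − 5.76×0.15 = -41.4 V < 0.2 V — the active assumption fails.
Re-solve with V_CE = 0.2 V. KCL at the emitter: V_E/R_E = (V_BB−0.7−V_E)/R_B + (V_CC−0.2−V_E)/R_C, giving V_E = 0.117 V.
I_C = (V_CC − 0.2 − V_E)/R_C = (6.2 − 0.117)/8.2 = 0.742 mA.
Check: I_B = (4.3 − 0.117)/120 = 0.0349 mA, and β·I_B = 6.97 mA > I_C, confirming saturation.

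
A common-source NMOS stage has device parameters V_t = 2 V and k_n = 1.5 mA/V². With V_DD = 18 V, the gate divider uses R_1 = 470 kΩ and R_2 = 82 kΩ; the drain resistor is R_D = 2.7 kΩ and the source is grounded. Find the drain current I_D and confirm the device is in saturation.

I_D ≈ 0.34 mA

V_G = V_DD·R_2/(R_1+R_2) = 18×82/552 = 2.67 V. With the source grounded, V_GS = V_G = 2.67 V.
Assume saturation: I_D = (k_n/2)(V_GS − V_t)² = (1.5/2)×(2.67 − 2)² = 0.75×0.674² = 0.341 mA.
V_DS = V_DD − I_D·R_D = 18 − 0.341×2.7 = 17.1 V.
Saturation requires V_DS ≥ V_GS − V_t = 0.674 V; 17.1 ≥ 0.674 ✓.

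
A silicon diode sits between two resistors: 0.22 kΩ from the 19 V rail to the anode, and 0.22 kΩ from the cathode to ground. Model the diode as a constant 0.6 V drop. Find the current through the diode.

I ≈ 42 mA

The two resistors are in series with the diode, so KVL gives 19 = I·0.22 + 0.6 + I·0.22.
I = (19 − 0.6) / (0.22 + 0.22) kΩ = 18.4 / 0.44 = 41.8 mA.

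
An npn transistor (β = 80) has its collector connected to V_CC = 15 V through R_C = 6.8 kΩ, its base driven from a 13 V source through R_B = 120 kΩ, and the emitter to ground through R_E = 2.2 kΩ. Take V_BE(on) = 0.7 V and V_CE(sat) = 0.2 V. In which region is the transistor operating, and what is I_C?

saturation; I_C ≈ 1.6 mA

Assume active: I_B = (13 − 0.7)/(120 + 81×2.2) = 0.0412 mA, I_C = β·I_B = 3.3 mA.
Then V_CE = 15 − 3.3×6.8 − 3.34×2.2 = -14.8 V < 0.2 V — the active assumption fails.
Re-solve with V_CE = 0.2 V. KCL at the emitter: V_E/R_E = (V_BB−0.7−V_E)/R_B + (V_CC−0.2−V_E)/R_C, giving V_E = 3.74 V.
I_C = (V_CC − 0.2 − V_E)/R_C = (14.8 − 3.74)/6.8 = 1.63 mA.
Check: I_B = (12.3 − 3.74)/120 = 0.0714 mA, and β·I_B = 5.71 mA > I_C, confirming saturation.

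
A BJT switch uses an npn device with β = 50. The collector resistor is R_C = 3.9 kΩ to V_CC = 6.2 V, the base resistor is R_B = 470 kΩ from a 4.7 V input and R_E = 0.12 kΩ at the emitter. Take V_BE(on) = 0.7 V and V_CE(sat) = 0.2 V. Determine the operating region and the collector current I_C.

Assume active. Base-emitter loop: I_B = (V_BB − V_BE)/(R_B + (β+1)R_E) = (4.7 − 0.7)/(470 + 51×0.12) = 0.0084 mA.
I_C = β·I_B = 50×0.0084 = 0.42 mA.
V_CE = V_CC − I_C·R_C − I_E·R_E = 6.2 − 0.42×3.9 − 0.428×0.12 = 4.51 V > V_CE(sat), so the active-region assumption holds.

active; I_C ≈ 0.42 mA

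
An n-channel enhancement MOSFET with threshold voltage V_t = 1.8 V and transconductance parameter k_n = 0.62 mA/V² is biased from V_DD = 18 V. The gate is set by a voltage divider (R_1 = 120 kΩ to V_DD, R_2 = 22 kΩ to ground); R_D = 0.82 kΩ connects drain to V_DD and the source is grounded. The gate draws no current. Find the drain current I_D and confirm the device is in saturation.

I_D ≈ 0.3 mA

V_G = V_DD·R_2/(R_1+R_2) = 18×22/142 = 2.79 V. With the source grounded, V_GS = V_G = 2.79 V.
Assume saturation: I_D = (k_n/2)(V_GS − V_t)² = (0.62/2)×(2.79 − 1.8)² = 0.31×0.989² = 0.303 mA.
V_DS = V_DD − I_D·R_D = 18 − 0.303×0.82 = 17.8 V.
Saturation requires V_DS ≥ V_GS − V_t = 0.989 V; 17.8 ≥ 0.989 ✓.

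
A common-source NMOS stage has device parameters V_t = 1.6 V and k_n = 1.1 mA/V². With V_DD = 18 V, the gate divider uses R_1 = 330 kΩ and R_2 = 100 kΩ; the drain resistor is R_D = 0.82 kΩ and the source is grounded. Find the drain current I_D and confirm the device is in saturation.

I_D ≈ 3.7 mA

V_G = V_DD·R_2/(R_1+R_2) = 18×100/430 = 4.19 V. With the source grounded, V_GS = V_G = 4.19 V.
Assume saturation: I_D = (k_n/2)(V_GS − V_t)² = (1.1/2)×(4.19 − 1.6)² = 0.55×2.59² = 3.68 mA.
V_DS = V_DD − I_D·R_D = 18 − 3.68×0.82 = 15 V.
Saturation requires V_DS ≥ V_GS − V_t = 2.59 V; 15 ≥ 2.59 ✓.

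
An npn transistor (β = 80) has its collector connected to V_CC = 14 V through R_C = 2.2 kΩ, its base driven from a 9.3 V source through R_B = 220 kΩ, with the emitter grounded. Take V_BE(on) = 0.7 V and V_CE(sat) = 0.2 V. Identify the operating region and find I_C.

active; I_C ≈ 3.1 mA

Assume active. Base-emitter loop: I_B = (V_BB − V_BE)/R_B = (9.3 − 0.7)/220 = 0.0391 mA.
I_C = β·I_B = 80×0.0391 = 3.13 mA.
V_CE = V_CC − I_C·R_C = 14 − 3.13×2.2 = 7.12 V > V_CE(sat), so the active-region assumption holds.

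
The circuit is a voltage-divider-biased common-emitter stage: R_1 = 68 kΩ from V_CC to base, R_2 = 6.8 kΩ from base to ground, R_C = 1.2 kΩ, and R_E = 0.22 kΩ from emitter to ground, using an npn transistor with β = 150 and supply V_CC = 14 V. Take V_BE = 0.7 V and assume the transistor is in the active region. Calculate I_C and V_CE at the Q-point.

I_C ≈ 2.2 mA, V_CE ≈ 11 V

Thevenize the base divider: V_Th = V_CC·R_2/(R_1+R_2) = 14×6.8/74.8 = 1.27 V, R_Th = R_1‖R_2 = 6.18 kΩ.
Base-emitter loop: V_Th = I_B·R_Th + V_BE + (β+1)I_B·R_E, so I_B = (1.27 − 0.7) / (6.18 + 151×0.22) = 0.0145 mA.
I_C = β·I_B = 150×0.0145 = 2.18 mA, and I_E = (β+1)I_B = 2.19 mA.
V_CE = V_CC − I_C·R_C − I_E·R_E = 14 − 2.18×1.2 − 2.19×0.22 = 10.9 V.
V_CE = 10.9 V > 0.2 V confirms active-region operation.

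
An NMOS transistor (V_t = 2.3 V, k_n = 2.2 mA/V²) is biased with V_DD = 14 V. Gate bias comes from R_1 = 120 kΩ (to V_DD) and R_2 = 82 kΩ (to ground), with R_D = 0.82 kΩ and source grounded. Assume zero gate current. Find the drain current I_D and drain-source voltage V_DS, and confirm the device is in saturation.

I_D ≈ 13 mA, V_DS ≈ 3.7 V

V_G = V_DD·R_2/(R_1+R_2) = 14×82/202 = 5.68 V. With the source grounded, V_GS = V_G = 5.68 V.
Assume saturation: I_D = (k_n/2)(V_GS − V_t)² = (2.2/2)×(5.68 − 2.3)² = 1.1×3.38² = 12.6 mA.
V_DS = V_DD − I_D·R_D = 14 − 12.6×0.82 = 3.68 V.
Saturation requires V_DS ≥ V_GS − V_t = 3.38 V; 3.68 ≥ 3.38 ✓.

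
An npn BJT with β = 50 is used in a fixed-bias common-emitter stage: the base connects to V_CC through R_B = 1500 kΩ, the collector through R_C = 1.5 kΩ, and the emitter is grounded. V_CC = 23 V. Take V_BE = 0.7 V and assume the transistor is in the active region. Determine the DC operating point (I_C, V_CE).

I_C ≈ 0.74 mA, V_CE ≈ 22 V

Base loop: V_CC = I_B·R_B + V_BE, so I_B = (23 − 0.7)/1500 kΩ = 0.0149 mA.
In the active region I_C = β·I_B = 50 × 0.0149 = 0.743 mA.
Collector loop: V_CE = V_CC − I_C·R_C = 23 − 0.743×1.5 = 21.9 V.
Since V_CE = 21.9 V > V_CE(sat) ≈ 0.2 V, the transistor is in the active region as assumed.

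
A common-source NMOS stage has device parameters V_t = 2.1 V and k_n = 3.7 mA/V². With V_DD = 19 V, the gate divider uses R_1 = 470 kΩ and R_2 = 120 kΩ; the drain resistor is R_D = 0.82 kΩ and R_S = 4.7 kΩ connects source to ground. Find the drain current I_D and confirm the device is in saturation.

V_G = V_DD·R_2/(R_1+R_2) = 19×120/590 = 3.86 V.
Assume saturation: I_D = (k_n/2)(V_GS − V_t)² with V_GS = V_G − I_D·R_S = 3.86 − 4.7·I_D.
Substituting gives 40.9·I_D² − 31.7·I_D + 5.76 = 0, with roots I_D = 0.291 or 0.484 mA.
The root I_D = 0.484 mA gives V_GS = 1.59 V ≤ V_t, so take I_D = 0.291 mA.
Then V_GS = 2.5 V and V_DS = V_DD − I_D(R_D+R_S) = 19 − 0.291×5.52 = 17.4 V.
Saturation requires V_DS ≥ V_GS − V_t = 0.397 V; 17.4 ≥ 0.397 ✓.

I_D ≈ 0.29 mA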